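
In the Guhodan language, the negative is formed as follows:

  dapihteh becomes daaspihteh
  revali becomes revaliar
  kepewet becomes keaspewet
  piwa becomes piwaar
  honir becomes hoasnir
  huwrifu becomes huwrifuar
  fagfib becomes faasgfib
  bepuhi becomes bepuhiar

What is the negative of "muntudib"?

muasntudib

honir and bepuhi both have last vowel 'i' yet inflect differently (hoasnir, bepuhiar), so the last vowel is not what conditions the rule; whether the stem ends in a vowel or a consonant is.
"muntudib" ends in a consonant. The stems ending in a consonant (kepewet → keaspewet, honir → hoasnir, dapihteh → daaspihteh) insert -as- after the first vowel.
The other pattern: stems ending in a vowel add -ar.
So muntudib → muasntudib.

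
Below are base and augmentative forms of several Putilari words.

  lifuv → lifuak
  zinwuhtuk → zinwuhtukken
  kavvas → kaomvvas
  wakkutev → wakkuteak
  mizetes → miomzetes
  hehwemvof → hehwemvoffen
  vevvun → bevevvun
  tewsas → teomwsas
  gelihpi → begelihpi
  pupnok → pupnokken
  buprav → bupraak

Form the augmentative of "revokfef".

zinwuhtuk and lifuv both have last vowel 'u' yet inflect differently (zinwuhtukken, lifuak), so the last vowel is not what conditions the rule; the final letter is.
"revokfef" ends in -f. The one such stem in the data (hehwemvof → hehwemvoffen) doubles the final consonant and adds -en (as do zinwuhtuk, pupnok), so the same rule applies.
The other patterns: stems ending in -v drop the final letter and add -ak; stems ending in -s insert -om- after the first vowel; stems ending in -i or -n add the prefix be-.
So revokfef → revokfeffen.

revokfeffen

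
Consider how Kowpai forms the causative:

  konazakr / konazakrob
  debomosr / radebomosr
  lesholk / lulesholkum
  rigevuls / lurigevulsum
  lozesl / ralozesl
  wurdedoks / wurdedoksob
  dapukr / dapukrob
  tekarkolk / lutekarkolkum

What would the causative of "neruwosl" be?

debomosr and dapukr both end in -r yet inflect differently (radebomosr, dapukrob), so the final letter is not what conditions the rule; the second-to-last letter is.
"neruwosl" has second-to-last letter 's'. The stems whose second-to-last letter is 's' (debomosr → radebomosr, lozesl → ralozesl) add the prefix ra-.
The other patterns: stems whose second-to-last letter is 'l' add lu- … -um around the stem; stems whose second-to-last letter is 'k' add -ob.
So neruwosl → raneruwosl.

raneruwosl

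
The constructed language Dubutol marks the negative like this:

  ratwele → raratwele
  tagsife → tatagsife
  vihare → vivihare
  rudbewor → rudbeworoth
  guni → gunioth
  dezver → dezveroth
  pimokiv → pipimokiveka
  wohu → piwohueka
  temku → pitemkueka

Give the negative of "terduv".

ratwele and dezver both have last vowel 'e' yet inflect differently (raratwele, dezveroth), so the last vowel is not what conditions the rule; the final letter is.
"terduv" ends in -v. The one such stem in the data (pimokiv → pipimokiveka) adds pi- … -eka around the stem, so the same rule applies.
So terduv → piterduveka.

piterduveka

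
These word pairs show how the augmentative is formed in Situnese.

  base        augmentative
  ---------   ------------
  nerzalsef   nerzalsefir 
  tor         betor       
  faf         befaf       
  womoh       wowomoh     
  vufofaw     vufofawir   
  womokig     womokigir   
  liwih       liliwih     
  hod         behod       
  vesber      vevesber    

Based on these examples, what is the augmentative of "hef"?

behef

tor and vesber both end in -r yet inflect differently (betor, vevesber), so the final letter is not what conditions the rule; the number of vowels is.
"hef" has 1 vowel. The stems with 1 vowel (tor → betor, hod → behod, faf → befaf) add the prefix be-.
The other patterns: stems with 2 vowels repeat the first consonant+vowel as a prefix; stems with 3 vowels add -ir.
So hef → behef.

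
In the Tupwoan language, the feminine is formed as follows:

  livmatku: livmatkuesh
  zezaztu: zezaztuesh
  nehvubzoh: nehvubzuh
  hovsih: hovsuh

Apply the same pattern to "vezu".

livmatku and nehvubzoh both have 3 vowels yet inflect differently (livmatkuesh, nehvubzuh), so the number of vowels is not what conditions the rule; the final letter is.
"vezu" ends in -u. The stems ending in -u (livmatku → livmatkuesh, zezaztu → zezaztuesh) add -esh.
The other pattern: stems ending in -h change the last vowel to 'u'.
So vezu → vezuesh.

vezuesh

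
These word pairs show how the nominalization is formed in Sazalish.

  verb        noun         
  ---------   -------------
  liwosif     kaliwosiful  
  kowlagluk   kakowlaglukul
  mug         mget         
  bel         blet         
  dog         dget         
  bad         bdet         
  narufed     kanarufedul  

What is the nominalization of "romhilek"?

karomhilekul

bad and narufed both end in -d yet inflect differently (bdet, kanarufedul), so the final letter is not what conditions the rule; the number of vowels is.
"romhilek" has 3 vowels. The stems with 3 vowels (narufed → kanarufedul, liwosif → kaliwosiful, kowlagluk → kakowlaglukul) add ka- … -ul around the stem.
The other pattern: stems with 1 vowel delete the last vowel and add -et.
So romhilek → karomhilekul.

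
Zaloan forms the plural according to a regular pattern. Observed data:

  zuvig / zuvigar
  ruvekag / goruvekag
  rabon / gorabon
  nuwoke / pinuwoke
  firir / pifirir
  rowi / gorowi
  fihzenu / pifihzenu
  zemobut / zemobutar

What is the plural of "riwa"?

goriwa

zuvig and ruvekag both end in -g yet inflect differently (zuvigar, goruvekag), so the final letter is not what conditions the rule; the first letter is.
"riwa" begins with r-. The stems beginning with r- (rabon → gorabon, ruvekag → goruvekag, rowi → gorowi) add the prefix go-.
The other patterns: stems beginning with z- add -ar; stems beginning with f- or n- add the prefix pi-.
So riwa → goriwa.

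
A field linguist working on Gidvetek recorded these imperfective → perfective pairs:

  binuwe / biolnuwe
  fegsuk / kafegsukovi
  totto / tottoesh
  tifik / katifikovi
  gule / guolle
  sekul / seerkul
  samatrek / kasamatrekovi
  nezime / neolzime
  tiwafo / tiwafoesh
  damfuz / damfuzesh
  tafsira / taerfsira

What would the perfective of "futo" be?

futoesh

"futo" ends in -o. The stems ending in -o (totto → tottoesh, tiwafo → tiwafoesh) add -esh.
So futo → futoesh.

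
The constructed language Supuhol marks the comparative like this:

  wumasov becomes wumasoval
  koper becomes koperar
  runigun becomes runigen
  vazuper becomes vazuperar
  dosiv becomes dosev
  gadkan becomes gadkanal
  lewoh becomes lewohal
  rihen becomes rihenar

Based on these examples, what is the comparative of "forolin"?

forolen

rihen and gadkan both end in -n yet inflect differently (rihenar, gadkanal), so the final letter is not what conditions the rule; the last vowel is.
"forolin" has last vowel 'i'. The one such stem in the data (dosiv → dosev) changes the last vowel to 'e' (as does runigun), so the same rule applies.
So forolin → forolen.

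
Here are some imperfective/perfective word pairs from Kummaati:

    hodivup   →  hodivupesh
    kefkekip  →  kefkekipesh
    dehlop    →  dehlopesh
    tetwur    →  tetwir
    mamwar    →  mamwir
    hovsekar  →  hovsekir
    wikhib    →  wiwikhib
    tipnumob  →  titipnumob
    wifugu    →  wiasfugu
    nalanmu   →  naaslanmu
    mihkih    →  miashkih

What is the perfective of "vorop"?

"vorop" ends in -p. The stems ending in -p (hodivup → hodivupesh, kefkekip → kefkekipesh, dehlop → dehlopesh) add -esh.
The other patterns: stems ending in -r change the last vowel to 'i'; stems ending in -b repeat the first consonant+vowel as a prefix; stems ending in -h or -u insert -as- after the first vowel.
So vorop → voropesh.

voropesh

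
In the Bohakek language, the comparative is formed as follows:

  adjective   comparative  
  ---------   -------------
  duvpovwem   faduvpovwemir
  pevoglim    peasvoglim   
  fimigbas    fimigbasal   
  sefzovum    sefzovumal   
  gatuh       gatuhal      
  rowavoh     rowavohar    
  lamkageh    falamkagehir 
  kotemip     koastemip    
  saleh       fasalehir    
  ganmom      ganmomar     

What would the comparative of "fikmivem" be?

fafikmivemir

rowavoh and lamkageh both end in -h yet inflect differently (rowavohar, falamkagehir), so the final letter is not what conditions the rule; the last vowel is.
"fikmivem" has last vowel 'e'. The stems whose last vowel is 'e' (lamkageh → falamkagehir, saleh → fasalehir, duvpovwem → faduvpovwemir) add fa- … -ir around the stem.
So fikmivem → fafikmivemir.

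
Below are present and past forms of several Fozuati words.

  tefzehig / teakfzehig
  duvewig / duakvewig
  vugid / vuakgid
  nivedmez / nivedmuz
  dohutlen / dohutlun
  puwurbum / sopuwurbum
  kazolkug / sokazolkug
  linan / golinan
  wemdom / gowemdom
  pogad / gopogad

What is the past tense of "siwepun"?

sosiwepun

tefzehig and kazolkug both end in -g yet inflect differently (teakfzehig, sokazolkug), so the final letter is not what conditions the rule; the last vowel is.
"siwepun" has last vowel 'u'. The stems whose last vowel is 'u' (puwurbum → sopuwurbum, kazolkug → sokazolkug) add the prefix so-.
So siwepun → sosiwepun.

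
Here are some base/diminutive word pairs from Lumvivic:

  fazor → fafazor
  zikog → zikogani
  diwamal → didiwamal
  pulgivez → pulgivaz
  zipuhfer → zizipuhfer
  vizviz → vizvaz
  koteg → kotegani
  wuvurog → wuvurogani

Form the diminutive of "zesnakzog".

zesnakzogani

"zesnakzog" ends in -g. The stems ending in -g (wuvurog → wuvurogani, koteg → kotegani, zikog → zikogani) add -ani.
So zesnakzog → zesnakzogani.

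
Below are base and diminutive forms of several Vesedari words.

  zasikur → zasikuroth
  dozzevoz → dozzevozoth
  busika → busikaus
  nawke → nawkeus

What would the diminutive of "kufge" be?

"kufge" ends in a vowel. The stems ending in a vowel (busika → busikaus, nawke → nawkeus) add -us.
So kufge → kufgeus.

kufgeus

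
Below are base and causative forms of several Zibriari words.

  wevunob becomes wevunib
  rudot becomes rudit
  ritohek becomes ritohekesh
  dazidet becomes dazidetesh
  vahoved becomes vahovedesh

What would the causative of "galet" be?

rudot and dazidet both end in -t yet inflect differently (rudit, dazidetesh), so the final letter is not what conditions the rule; the last vowel is.
"galet" has last vowel 'e'. The stems whose last vowel is 'e' (ritohek → ritohekesh, vahoved → vahovedesh, dazidet → dazidetesh) add -esh.
The other pattern: stems whose last vowel is 'o' change the last vowel to 'i'.
So galet → galetesh.

galetesh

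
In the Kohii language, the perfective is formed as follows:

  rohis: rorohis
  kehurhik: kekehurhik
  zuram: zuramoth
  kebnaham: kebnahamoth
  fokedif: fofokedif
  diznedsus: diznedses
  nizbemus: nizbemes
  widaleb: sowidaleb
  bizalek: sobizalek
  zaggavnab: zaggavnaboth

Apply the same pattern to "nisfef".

sonisfef

bizalek and kehurhik both end in -k yet inflect differently (sobizalek, kekehurhik), so the final letter is not what conditions the rule; the last vowel is.
"nisfef" has last vowel 'e'. The stems whose last vowel is 'e' (bizalek → sobizalek, widaleb → sowidaleb) add the prefix so-.
So nisfef → sonisfef.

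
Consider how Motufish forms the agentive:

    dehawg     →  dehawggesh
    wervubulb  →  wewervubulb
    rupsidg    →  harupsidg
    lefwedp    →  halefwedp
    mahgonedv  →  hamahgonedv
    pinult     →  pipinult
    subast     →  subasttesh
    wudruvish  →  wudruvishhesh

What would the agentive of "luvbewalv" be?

pinult and subast both end in -t yet inflect differently (pipinult, subasttesh), so the final letter is not what conditions the rule; the second-to-last letter is.
"luvbewalv" has second-to-last letter 'l'. The stems whose second-to-last letter is 'l' (pinult → pipinult, wervubulb → wewervubulb) repeat the first consonant+vowel as a prefix.
The other patterns: stems whose second-to-last letter is 'd' add the prefix ha-; stems whose second-to-last letter is 's' or 'w' double the final consonant and add -esh.
So luvbewalv → luluvbewalv.

luluvbewalv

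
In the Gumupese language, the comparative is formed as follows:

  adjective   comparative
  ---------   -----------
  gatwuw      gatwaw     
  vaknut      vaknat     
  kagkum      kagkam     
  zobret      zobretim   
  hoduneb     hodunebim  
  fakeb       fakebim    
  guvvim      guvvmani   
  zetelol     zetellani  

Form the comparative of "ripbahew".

ripbahewim

vaknut and zobret both end in -t yet inflect differently (vaknat, zobretim), so the final letter is not what conditions the rule; the last vowel is.
"ripbahew" has last vowel 'e'. The stems whose last vowel is 'e' (zobret → zobretim, hoduneb → hodunebim, fakeb → fakebim) add -im.
So ripbahew → ripbahewim.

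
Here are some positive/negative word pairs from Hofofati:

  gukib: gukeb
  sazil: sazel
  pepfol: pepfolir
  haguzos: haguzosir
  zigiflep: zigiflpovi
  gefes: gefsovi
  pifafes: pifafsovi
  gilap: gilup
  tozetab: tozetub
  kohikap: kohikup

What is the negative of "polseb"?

"polseb" has last vowel 'e'. The stems whose last vowel is 'e' (zigiflep → zigiflpovi, gefes → gefsovi, pifafes → pifafsovi) delete the last vowel and add -ovi.
The other patterns: stems whose last vowel is 'i' change the last vowel to 'e'; stems whose last vowel is 'o' add -ir; stems whose last vowel is 'a' change the last vowel to 'u'.
So polseb → polsbovi.

polsbovi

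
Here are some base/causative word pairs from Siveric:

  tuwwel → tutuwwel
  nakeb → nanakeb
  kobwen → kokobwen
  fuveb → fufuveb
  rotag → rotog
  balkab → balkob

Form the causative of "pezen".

nakeb and balkab both end in -b yet inflect differently (nanakeb, balkob), so the final letter is not what conditions the rule; the last vowel is.
"pezen" has last vowel 'e'. The stems whose last vowel is 'e' (tuwwel → tutuwwel, nakeb → nanakeb, kobwen → kokobwen) repeat the first consonant+vowel as a prefix.
The other pattern: stems whose last vowel is 'a' change the last vowel to 'o'.
So pezen → pepezen.

pepezen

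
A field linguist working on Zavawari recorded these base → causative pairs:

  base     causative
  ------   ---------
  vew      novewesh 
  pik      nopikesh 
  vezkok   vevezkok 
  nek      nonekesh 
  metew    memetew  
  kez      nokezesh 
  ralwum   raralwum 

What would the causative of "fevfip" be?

"fevfip" has 2 vowels. The stems with 2 vowels (ralwum → raralwum, metew → memetew, vezkok → vevezkok) repeat the first consonant+vowel as a prefix.
So fevfip → fefevfip.

fefevfip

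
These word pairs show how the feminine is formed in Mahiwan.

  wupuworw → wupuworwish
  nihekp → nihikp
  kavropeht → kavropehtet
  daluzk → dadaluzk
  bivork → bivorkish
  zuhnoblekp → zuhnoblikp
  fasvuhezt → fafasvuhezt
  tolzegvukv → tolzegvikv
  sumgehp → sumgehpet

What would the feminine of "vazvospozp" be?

vavazvospozp

"vazvospozp" has second-to-last letter 'z'. The stems whose second-to-last letter is 'z' (fasvuhezt → fafasvuhezt, daluzk → dadaluzk) repeat the first consonant+vowel as a prefix.
The other patterns: stems whose second-to-last letter is 'k' change the last vowel to 'i'; stems whose second-to-last letter is 'h' add -et; stems whose second-to-last letter is 'r' add -ish.
So vazvospozp → vavazvospozp.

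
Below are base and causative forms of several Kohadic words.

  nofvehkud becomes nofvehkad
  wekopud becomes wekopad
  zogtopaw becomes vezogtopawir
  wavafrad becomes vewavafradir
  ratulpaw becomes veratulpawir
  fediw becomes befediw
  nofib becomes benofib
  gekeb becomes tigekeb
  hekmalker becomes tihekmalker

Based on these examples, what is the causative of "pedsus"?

pedsas

nofvehkud and wavafrad both end in -d yet inflect differently (nofvehkad, vewavafradir), so the final letter is not what conditions the rule; the last vowel is.
"pedsus" has last vowel 'u'. The stems whose last vowel is 'u' (nofvehkud → nofvehkad, wekopud → wekopad) change the last vowel to 'a'.
The other patterns: stems whose last vowel is 'a' add ve- … -ir around the stem; stems whose last vowel is 'i' add the prefix be-; stems whose last vowel is 'e' add the prefix ti-.
So pedsus → pedsas.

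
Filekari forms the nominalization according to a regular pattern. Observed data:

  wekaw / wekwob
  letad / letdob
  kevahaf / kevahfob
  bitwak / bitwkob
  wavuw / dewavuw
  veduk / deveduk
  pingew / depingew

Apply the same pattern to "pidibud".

"pidibud" has last vowel 'u'. The stems whose last vowel is 'u' (wavuw → dewavuw, veduk → deveduk) add the prefix de-.
The other pattern: stems whose last vowel is 'a' delete the last vowel and add -ob.
So pidibud → depidibud.

depidibud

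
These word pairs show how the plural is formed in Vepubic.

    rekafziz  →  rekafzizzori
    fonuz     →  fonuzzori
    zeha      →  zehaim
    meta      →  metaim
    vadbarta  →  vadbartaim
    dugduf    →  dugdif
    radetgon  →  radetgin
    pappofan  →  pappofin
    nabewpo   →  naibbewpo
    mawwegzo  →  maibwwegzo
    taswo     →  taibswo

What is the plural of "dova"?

dovaim

fonuz and dugduf both have last vowel 'u' yet inflect differently (fonuzzori, dugdif), so the last vowel is not what conditions the rule; the final letter is.
"dova" ends in -a. The stems ending in -a (zeha → zehaim, meta → metaim, vadbarta → vadbartaim) add -im.
The other patterns: stems ending in -z double the final consonant and add -ori; stems ending in -f or -n change the last vowel to 'i'; stems ending in -o insert -ib- after the first vowel.
So dova → dovaim.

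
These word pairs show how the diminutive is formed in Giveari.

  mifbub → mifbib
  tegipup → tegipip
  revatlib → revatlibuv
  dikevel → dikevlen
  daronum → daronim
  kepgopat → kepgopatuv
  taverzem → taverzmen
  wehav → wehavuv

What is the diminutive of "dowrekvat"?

dowrekvatuv

daronum and taverzem both end in -m yet inflect differently (daronim, taverzmen), so the final letter is not what conditions the rule; the last vowel is.
"dowrekvat" has last vowel 'a'. The stems whose last vowel is 'a' (kepgopat → kepgopatuv, wehav → wehavuv) add -uv.
So dowrekvat → dowrekvatuv.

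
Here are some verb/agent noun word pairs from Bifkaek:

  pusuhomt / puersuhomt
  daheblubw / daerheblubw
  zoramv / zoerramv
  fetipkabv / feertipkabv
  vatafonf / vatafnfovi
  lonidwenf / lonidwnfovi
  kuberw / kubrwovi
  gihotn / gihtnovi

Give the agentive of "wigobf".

daheblubw and kuberw both end in -w yet inflect differently (daerheblubw, kubrwovi), so the final letter is not what conditions the rule; the second-to-last letter is.
"wigobf" has second-to-last letter 'b'. The stems whose second-to-last letter is 'b' (daheblubw → daerheblubw, fetipkabv → feertipkabv) insert -er- after the first vowel.
The other pattern: stems whose second-to-last letter is 'n', 'r' or 't' delete the last vowel and add -ovi.
So wigobf → wiergobf.

wiergobf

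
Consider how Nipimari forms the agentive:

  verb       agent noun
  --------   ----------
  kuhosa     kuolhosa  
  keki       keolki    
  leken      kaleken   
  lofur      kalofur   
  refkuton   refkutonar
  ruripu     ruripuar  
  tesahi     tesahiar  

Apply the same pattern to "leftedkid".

kaleftedkid

"leftedkid" begins with l-. The stems beginning with l- (leken → kaleken, lofur → kalofur) add the prefix ka-.
So leftedkid → kaleftedkid.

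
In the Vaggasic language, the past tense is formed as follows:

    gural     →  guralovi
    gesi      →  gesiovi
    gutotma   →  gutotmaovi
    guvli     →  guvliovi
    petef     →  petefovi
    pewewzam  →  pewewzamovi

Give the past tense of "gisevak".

gisevakovi

Every pair shown (gural → guralovi, gesi → gesiovi, gutotma → gutotmaovi, …) follows the same rule: add -ovi.
So gisevak → gisevakovi.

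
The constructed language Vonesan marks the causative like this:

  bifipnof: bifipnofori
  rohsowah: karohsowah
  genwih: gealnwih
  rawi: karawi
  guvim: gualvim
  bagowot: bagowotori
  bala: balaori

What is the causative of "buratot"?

rohsowah and genwih both end in -h yet inflect differently (karohsowah, gealnwih), so the final letter is not what conditions the rule; the first letter is.
"buratot" begins with b-. The stems beginning with b- (bala → balaori, bifipnof → bifipnofori, bagowot → bagowotori) add -ori.
So buratot → buratotori.

buratotori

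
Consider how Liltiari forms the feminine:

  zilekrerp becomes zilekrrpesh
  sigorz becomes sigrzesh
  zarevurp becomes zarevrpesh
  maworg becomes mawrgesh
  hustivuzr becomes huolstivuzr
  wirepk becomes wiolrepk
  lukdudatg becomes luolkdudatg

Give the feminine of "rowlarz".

maworg and lukdudatg both end in -g yet inflect differently (mawrgesh, luolkdudatg), so the final letter is not what conditions the rule; the second-to-last letter is.
"rowlarz" has second-to-last letter 'r'. The stems whose second-to-last letter is 'r' (zilekrerp → zilekrrpesh, sigorz → sigrzesh, zarevurp → zarevrpesh) delete the last vowel and add -esh.
So rowlarz → rowlrzesh.

rowlrzesh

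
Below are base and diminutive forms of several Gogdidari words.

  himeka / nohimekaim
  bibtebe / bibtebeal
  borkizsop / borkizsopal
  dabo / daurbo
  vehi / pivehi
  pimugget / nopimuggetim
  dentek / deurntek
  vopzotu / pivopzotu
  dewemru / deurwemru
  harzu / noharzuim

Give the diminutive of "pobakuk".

nopobakukim

vopzotu and dewemru both end in -u yet inflect differently (pivopzotu, deurwemru), so the final letter is not what conditions the rule; the first letter is.
"pobakuk" begins with p-. The one such stem in the data (pimugget → nopimuggetim) adds no- … -im around the stem, so the same rule applies.
The other patterns: stems beginning with v- add the prefix pi-; stems beginning with b- add -al; stems beginning with d- insert -ur- after the first vowel.
So pobakuk → nopobakukim.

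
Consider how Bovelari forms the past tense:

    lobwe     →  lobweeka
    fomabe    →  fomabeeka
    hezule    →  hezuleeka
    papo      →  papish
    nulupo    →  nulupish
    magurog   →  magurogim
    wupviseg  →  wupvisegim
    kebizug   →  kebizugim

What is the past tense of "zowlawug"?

papo and magurog both have last vowel 'o' yet inflect differently (papish, magurogim), so the last vowel is not what conditions the rule; the final letter is.
"zowlawug" ends in -g. The stems ending in -g (magurog → magurogim, wupviseg → wupvisegim, kebizug → kebizugim) add -im.
So zowlawug → zowlawugim.

zowlawugim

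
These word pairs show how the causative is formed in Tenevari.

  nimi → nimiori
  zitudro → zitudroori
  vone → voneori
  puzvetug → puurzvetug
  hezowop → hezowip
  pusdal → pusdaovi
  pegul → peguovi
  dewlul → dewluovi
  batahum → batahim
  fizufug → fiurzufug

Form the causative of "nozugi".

"nozugi" ends in -i. The one such stem in the data (nimi → nimiori) adds -ori, so the same rule applies.
So nozugi → nozugiori.

nozugiori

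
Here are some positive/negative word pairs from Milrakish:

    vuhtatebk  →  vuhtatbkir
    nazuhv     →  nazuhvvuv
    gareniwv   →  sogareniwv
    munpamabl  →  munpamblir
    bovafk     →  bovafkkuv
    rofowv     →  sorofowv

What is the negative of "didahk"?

"didahk" has second-to-last letter 'h'. The one such stem in the data (nazuhv → nazuhvvuv) doubles the final consonant and adds -uv (as does bovafk), so the same rule applies.
So didahk → didahkkuv.

didahkkuv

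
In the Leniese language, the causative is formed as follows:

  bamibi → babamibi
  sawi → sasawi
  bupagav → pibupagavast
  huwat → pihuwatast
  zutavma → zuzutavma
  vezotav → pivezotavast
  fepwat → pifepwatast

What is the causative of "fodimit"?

zutavma and bupagav both have last vowel 'a' yet inflect differently (zuzutavma, pibupagavast), so the last vowel is not what conditions the rule; whether the stem ends in a vowel or a consonant is.
"fodimit" ends in a consonant. The stems ending in a consonant (bupagav → pibupagavast, fepwat → pifepwatast, huwat → pihuwatast) add pi- … -ast around the stem.
The other pattern: stems ending in a vowel repeat the first consonant+vowel as a prefix.
So fodimit → pifodimitast.

pifodimitast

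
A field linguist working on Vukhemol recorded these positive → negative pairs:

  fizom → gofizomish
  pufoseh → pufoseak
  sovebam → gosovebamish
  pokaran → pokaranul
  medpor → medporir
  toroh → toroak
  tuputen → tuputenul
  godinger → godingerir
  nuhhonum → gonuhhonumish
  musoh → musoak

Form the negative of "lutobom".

golutobomish

"lutobom" ends in -m. The stems ending in -m (fizom → gofizomish, nuhhonum → gonuhhonumish, sovebam → gosovebamish) add go- … -ish around the stem.
So lutobom → golutobomish.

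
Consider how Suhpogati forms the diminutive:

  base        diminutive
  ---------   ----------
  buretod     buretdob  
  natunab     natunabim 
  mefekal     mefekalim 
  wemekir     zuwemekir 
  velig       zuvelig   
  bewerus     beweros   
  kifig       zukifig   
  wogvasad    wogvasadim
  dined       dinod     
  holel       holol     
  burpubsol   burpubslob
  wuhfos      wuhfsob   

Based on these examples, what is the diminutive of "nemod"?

nemdob

dined and wogvasad both end in -d yet inflect differently (dinod, wogvasadim), so the final letter is not what conditions the rule; the last vowel is.
"nemod" has last vowel 'o'. The stems whose last vowel is 'o' (buretod → buretdob, wuhfos → wuhfsob, burpubsol → burpubslob) delete the last vowel and add -ob.
The other patterns: stems whose last vowel is 'e' or 'u' change the last vowel to 'o'; stems whose last vowel is 'i' add the prefix zu-; stems whose last vowel is 'a' add -im.
So nemod → nemdob.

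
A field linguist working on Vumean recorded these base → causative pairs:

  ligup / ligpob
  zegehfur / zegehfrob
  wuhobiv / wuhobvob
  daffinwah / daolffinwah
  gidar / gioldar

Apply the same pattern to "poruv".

gidar and zegehfur both end in -r yet inflect differently (gioldar, zegehfrob), so the final letter is not what conditions the rule; the last vowel is.
"poruv" has last vowel 'u'. The stems whose last vowel is 'u' (ligup → ligpob, zegehfur → zegehfrob) delete the last vowel and add -ob.
The other pattern: stems whose last vowel is 'a' insert -ol- after the first vowel.
So poruv → porvob.

porvob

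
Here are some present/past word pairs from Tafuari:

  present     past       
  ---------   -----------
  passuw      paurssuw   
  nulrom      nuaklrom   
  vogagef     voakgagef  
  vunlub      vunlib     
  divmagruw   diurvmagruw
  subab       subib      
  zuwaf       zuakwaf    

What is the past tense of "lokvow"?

vunlub and passuw both have last vowel 'u' yet inflect differently (vunlib, paurssuw), so the last vowel is not what conditions the rule; the final letter is.
"lokvow" ends in -w. The stems ending in -w (passuw → paurssuw, divmagruw → diurvmagruw) insert -ur- after the first vowel.
The other patterns: stems ending in -b change the last vowel to 'i'; stems ending in -f or -m insert -ak- after the first vowel.
So lokvow → lourkvow.

lourkvow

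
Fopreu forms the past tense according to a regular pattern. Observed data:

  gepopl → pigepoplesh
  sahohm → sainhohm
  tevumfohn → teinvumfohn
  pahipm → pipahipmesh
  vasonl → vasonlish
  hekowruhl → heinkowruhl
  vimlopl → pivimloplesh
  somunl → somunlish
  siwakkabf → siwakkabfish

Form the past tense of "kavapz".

pikavapzesh

hekowruhl and gepopl both end in -l yet inflect differently (heinkowruhl, pigepoplesh), so the final letter is not what conditions the rule; the second-to-last letter is.
"kavapz" has second-to-last letter 'p'. The stems whose second-to-last letter is 'p' (gepopl → pigepoplesh, vimlopl → pivimloplesh, pahipm → pipahipmesh) add pi- … -esh around the stem.
The other patterns: stems whose second-to-last letter is 'h' insert -in- after the first vowel; stems whose second-to-last letter is 'b' or 'n' add -ish.
So kavapz → pikavapzesh.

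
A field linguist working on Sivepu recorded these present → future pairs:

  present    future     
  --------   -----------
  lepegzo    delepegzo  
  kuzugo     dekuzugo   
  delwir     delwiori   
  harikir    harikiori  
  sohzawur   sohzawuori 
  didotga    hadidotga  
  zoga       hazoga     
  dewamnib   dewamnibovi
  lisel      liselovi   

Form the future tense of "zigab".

zigabovi

delwir and dewamnib both have last vowel 'i' yet inflect differently (delwiori, dewamnibovi), so the last vowel is not what conditions the rule; the final letter is.
"zigab" ends in -b. The one such stem in the data (dewamnib → dewamnibovi) adds -ovi, so the same rule applies.
So zigab → zigabovi.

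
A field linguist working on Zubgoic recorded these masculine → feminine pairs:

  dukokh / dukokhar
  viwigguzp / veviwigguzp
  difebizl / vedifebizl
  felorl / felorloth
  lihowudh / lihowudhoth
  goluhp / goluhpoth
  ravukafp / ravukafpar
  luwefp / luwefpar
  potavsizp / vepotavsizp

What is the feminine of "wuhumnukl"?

luwefp and potavsizp both end in -p yet inflect differently (luwefpar, vepotavsizp), so the final letter is not what conditions the rule; the second-to-last letter is.
"wuhumnukl" has second-to-last letter 'k'. The one such stem in the data (dukokh → dukokhar) adds -ar, so the same rule applies.
The other patterns: stems whose second-to-last letter is 'z' add the prefix ve-; stems whose second-to-last letter is 'd', 'h' or 'r' add -oth.
So wuhumnukl → wuhumnuklar.

wuhumnuklar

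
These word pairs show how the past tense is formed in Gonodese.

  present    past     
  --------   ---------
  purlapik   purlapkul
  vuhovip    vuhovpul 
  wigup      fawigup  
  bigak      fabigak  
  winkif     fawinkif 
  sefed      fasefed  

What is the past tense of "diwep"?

fadiwep

"diwep" has 2 vowels. The stems with 2 vowels (wigup → fawigup, bigak → fabigak, winkif → fawinkif) add the prefix fa-.
The other pattern: stems with 3 vowels delete the last vowel and add -ul.
So diwep → fadiwep.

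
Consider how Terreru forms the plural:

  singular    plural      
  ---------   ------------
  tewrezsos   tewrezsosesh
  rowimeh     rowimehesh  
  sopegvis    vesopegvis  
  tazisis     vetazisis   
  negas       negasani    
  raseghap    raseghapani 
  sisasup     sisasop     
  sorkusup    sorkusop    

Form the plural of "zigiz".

vezigiz

"zigiz" has last vowel 'i'. The stems whose last vowel is 'i' (sopegvis → vesopegvis, tazisis → vetazisis) add the prefix ve-.
The other patterns: stems whose last vowel is 'e' or 'o' add -esh; stems whose last vowel is 'a' add -ani; stems whose last vowel is 'u' change the last vowel to 'o'.
So zigiz → vezigiz.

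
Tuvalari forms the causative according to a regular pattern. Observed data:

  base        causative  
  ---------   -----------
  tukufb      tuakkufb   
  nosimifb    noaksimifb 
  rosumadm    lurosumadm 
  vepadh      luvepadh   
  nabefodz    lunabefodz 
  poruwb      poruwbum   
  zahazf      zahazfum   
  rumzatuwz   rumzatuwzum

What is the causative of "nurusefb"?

tukufb and poruwb both end in -b yet inflect differently (tuakkufb, poruwbum), so the final letter is not what conditions the rule; the second-to-last letter is.
"nurusefb" has second-to-last letter 'f'. The stems whose second-to-last letter is 'f' (tukufb → tuakkufb, nosimifb → noaksimifb) insert -ak- after the first vowel.
The other patterns: stems whose second-to-last letter is 'd' add the prefix lu-; stems whose second-to-last letter is 'w' or 'z' add -um.
So nurusefb → nuakrusefb.

nuakrusefb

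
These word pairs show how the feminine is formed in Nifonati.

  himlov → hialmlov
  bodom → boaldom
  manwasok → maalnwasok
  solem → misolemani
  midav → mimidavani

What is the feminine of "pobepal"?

"pobepal" has last vowel 'a'. The one such stem in the data (midav → mimidavani) adds mi- … -ani around the stem, so the same rule applies.
So pobepal → mipobepalani.

mipobepalani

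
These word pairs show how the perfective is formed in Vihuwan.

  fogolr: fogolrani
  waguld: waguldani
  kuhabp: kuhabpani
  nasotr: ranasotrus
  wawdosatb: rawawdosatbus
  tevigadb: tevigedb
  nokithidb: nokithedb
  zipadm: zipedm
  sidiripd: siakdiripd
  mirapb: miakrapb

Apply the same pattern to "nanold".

fogolr and nasotr both end in -r yet inflect differently (fogolrani, ranasotrus), so the final letter is not what conditions the rule; the second-to-last letter is.
"nanold" has second-to-last letter 'l'. The stems whose second-to-last letter is 'l' (fogolr → fogolrani, waguld → waguldani) add -ani.
So nanold → nanoldani.

nanoldani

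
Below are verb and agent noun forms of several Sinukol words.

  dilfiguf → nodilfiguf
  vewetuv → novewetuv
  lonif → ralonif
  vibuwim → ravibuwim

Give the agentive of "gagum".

nogagum

dilfiguf and lonif both end in -f yet inflect differently (nodilfiguf, ralonif), so the final letter is not what conditions the rule; the last vowel is.
"gagum" has last vowel 'u'. The stems whose last vowel is 'u' (dilfiguf → nodilfiguf, vewetuv → novewetuv) add the prefix no-.
So gagum → nogagum.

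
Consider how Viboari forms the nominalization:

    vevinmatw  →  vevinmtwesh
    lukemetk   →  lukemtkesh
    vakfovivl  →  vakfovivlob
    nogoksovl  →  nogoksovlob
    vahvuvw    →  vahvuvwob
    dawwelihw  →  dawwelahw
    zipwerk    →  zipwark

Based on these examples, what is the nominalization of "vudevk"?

vevinmatw and vahvuvw both end in -w yet inflect differently (vevinmtwesh, vahvuvwob), so the final letter is not what conditions the rule; the second-to-last letter is.
"vudevk" has second-to-last letter 'v'. The stems whose second-to-last letter is 'v' (vakfovivl → vakfovivlob, nogoksovl → nogoksovlob, vahvuvw → vahvuvwob) add -ob.
The other patterns: stems whose second-to-last letter is 't' delete the last vowel and add -esh; stems whose second-to-last letter is 'h' or 'r' change the last vowel to 'a'.
So vudevk → vudevkob.

vudevkob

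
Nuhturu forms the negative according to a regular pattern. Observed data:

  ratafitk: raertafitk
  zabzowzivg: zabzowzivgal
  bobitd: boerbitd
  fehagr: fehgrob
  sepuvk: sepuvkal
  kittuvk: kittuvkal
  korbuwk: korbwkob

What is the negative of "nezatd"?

neerzatd

"nezatd" has second-to-last letter 't'. The stems whose second-to-last letter is 't' (ratafitk → raertafitk, bobitd → boerbitd) insert -er- after the first vowel.
So nezatd → neerzatd.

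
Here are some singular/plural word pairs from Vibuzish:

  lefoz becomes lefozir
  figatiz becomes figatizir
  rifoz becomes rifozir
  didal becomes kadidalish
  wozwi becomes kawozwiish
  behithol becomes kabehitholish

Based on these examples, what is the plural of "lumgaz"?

figatiz and wozwi both have last vowel 'i' yet inflect differently (figatizir, kawozwiish), so the last vowel is not what conditions the rule; the final letter is.
"lumgaz" ends in -z. The stems ending in -z (lefoz → lefozir, figatiz → figatizir, rifoz → rifozir) add -ir.
So lumgaz → lumgazir.

lumgazir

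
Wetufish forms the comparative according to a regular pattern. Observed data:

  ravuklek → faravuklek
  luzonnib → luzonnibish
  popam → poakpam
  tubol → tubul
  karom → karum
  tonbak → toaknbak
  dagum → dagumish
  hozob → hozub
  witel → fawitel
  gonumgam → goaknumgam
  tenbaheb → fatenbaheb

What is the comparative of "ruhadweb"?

faruhadweb

karom and gonumgam both end in -m yet inflect differently (karum, goaknumgam), so the final letter is not what conditions the rule; the last vowel is.
"ruhadweb" has last vowel 'e'. The stems whose last vowel is 'e' (ravuklek → faravuklek, tenbaheb → fatenbaheb, witel → fawitel) add the prefix fa-.
So ruhadweb → faruhadweb.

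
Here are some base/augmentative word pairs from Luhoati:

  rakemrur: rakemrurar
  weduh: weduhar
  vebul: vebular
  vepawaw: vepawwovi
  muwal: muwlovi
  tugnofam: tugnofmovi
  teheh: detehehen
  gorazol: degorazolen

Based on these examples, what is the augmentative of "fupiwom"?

defupiwomen

vebul and muwal both end in -l yet inflect differently (vebular, muwlovi), so the final letter is not what conditions the rule; the last vowel is.
"fupiwom" has last vowel 'o'. The one such stem in the data (gorazol → degorazolen) adds de- … -en around the stem, so the same rule applies.
The other patterns: stems whose last vowel is 'u' add -ar; stems whose last vowel is 'a' delete the last vowel and add -ovi.
So fupiwom → defupiwomen.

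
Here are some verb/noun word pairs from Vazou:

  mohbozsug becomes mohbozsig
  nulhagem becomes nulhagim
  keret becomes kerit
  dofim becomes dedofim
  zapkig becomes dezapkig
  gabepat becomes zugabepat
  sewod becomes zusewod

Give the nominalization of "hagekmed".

hagekmid

nulhagem and dofim both end in -m yet inflect differently (nulhagim, dedofim), so the final letter is not what conditions the rule; the last vowel is.
"hagekmed" has last vowel 'e'. The stems whose last vowel is 'e' (nulhagem → nulhagim, keret → kerit) change the last vowel to 'i'.
So hagekmed → hagekmid.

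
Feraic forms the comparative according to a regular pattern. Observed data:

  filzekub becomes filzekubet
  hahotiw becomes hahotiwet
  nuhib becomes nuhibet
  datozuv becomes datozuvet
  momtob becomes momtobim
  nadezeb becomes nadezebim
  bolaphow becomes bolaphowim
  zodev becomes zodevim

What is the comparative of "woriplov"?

woriplovim

filzekub and momtob both end in -b yet inflect differently (filzekubet, momtobim), so the final letter is not what conditions the rule; the last vowel is.
"woriplov" has last vowel 'o'. The stems whose last vowel is 'o' (momtob → momtobim, bolaphow → bolaphowim) add -im.
So woriplov → woriplovim.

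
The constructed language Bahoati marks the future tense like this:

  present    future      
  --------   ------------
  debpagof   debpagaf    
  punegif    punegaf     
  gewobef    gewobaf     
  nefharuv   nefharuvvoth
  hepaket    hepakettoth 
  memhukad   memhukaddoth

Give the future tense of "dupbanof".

dupbanaf

gewobef and hepaket both have last vowel 'e' yet inflect differently (gewobaf, hepakettoth), so the last vowel is not what conditions the rule; the final letter is.
"dupbanof" ends in -f. The stems ending in -f (debpagof → debpagaf, punegif → punegaf, gewobef → gewobaf) change the last vowel to 'a'.
The other pattern: stems ending in -d, -t or -v double the final consonant and add -oth.
So dupbanof → dupbanaf.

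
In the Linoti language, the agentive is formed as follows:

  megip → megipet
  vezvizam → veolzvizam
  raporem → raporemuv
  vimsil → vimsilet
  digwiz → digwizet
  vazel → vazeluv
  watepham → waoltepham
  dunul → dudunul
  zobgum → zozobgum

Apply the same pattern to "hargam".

haolrgam

vimsil and vazel both end in -l yet inflect differently (vimsilet, vazeluv), so the final letter is not what conditions the rule; the last vowel is.
"hargam" has last vowel 'a'. The stems whose last vowel is 'a' (watepham → waoltepham, vezvizam → veolzvizam) insert -ol- after the first vowel.
So hargam → haolrgam.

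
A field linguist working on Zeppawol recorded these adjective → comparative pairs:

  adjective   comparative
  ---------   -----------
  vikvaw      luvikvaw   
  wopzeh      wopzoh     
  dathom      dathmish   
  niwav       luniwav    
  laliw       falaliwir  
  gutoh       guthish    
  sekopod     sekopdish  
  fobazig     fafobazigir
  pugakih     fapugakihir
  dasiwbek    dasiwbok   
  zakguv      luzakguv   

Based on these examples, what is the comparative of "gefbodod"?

wopzeh and gutoh both end in -h yet inflect differently (wopzoh, guthish), so the final letter is not what conditions the rule; the last vowel is.
"gefbodod" has last vowel 'o'. The stems whose last vowel is 'o' (gutoh → guthish, dathom → dathmish, sekopod → sekopdish) delete the last vowel and add -ish.
So gefbodod → gefboddish.

gefboddish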